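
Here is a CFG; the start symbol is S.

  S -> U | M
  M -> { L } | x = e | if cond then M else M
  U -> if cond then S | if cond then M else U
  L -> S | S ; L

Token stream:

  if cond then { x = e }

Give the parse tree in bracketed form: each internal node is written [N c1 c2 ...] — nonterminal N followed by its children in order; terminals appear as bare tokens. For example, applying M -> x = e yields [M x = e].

S
U
if cond then S
if cond then M
if cond then { L }
if cond then { S }
if cond then { M }
if cond then { x = e }

[S [U if cond then [S [M { [L [S [M x = e]]] }]]]]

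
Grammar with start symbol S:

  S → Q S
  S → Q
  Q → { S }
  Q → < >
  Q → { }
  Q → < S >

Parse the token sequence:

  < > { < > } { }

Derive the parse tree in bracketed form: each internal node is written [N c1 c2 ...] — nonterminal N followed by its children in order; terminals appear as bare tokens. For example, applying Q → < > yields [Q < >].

[S [Q < >] [S [Q { [S [Q < >]] }] [S [Q { }]]]]

S
Q S
< > S
< > Q S
< > { S } S
< > { Q } S
< > { < > } S
< > { < > } Q
< > { < > } { }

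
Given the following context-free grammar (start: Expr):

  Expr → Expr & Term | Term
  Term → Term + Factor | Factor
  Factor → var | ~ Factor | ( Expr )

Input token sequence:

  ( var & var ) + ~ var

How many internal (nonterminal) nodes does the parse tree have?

[Expr [Term [Term [Factor ( [Expr [Expr [Term [Factor var]]] & [Term [Factor var]]] )]] + [Factor ~ [Factor var]]]]

12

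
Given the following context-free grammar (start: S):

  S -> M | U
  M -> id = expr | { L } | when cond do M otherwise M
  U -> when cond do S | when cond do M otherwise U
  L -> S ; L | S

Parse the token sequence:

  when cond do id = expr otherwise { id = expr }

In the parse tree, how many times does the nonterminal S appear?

[S [M when cond do [M id = expr] otherwise [M { [L [S [M id = expr]]] }]]]

2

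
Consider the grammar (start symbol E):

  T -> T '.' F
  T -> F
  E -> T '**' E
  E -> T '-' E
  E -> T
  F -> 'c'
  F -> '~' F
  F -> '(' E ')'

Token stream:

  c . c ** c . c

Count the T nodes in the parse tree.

4

[E [T [T [F c]] . [F c]] ** [E [T [T [F c]] . [F c]]]]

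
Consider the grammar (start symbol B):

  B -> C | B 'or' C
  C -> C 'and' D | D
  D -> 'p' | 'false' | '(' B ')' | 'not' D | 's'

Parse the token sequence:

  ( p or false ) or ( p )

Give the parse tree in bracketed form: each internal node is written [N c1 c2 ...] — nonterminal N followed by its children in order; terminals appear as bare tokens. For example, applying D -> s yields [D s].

[B [B [C [D ( [B [B [C [D p]]] or [C [D false]]] )]]] or [C [D ( [B [C [D p]]] )]]]

B
B or C
C or C
D or C
( B ) or C
( B or C ) or C
( C or C ) or C
( D or C ) or C
( p or C ) or C
( p or D ) or C
( p or false ) or C
( p or false ) or D
( p or false ) or ( B )
( p or false ) or ( C )
( p or false ) or ( D )
( p or false ) or ( p )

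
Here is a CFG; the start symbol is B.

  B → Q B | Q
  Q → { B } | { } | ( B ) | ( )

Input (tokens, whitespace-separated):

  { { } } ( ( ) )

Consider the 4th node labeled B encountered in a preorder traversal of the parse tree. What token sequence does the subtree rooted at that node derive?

( )

[B [Q { [B [Q { }]] }] [B [Q ( [B [Q ( )]] )]]]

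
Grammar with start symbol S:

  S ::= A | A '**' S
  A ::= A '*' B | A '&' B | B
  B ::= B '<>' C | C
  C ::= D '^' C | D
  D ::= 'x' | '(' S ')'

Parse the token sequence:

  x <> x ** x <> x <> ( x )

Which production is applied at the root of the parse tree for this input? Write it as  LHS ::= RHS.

[S [A [B [B [C [D x]]] <> [C [D x]]]] ** [S [A [B [B [B [C [D x]]] <> [C [D x]]] <> [C [D ( [S [A [B [C [D x]]]]] )]]]]]]

S ::= A '**' S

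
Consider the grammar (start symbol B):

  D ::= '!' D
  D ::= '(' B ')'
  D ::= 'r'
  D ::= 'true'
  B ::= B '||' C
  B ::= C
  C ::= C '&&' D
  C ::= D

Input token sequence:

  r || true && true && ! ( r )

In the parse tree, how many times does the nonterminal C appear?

[B [B [C [D r]]] || [C [C [C [D true]] && [D true]] && [D ! [D ( [B [C [D r]]] )]]]]

5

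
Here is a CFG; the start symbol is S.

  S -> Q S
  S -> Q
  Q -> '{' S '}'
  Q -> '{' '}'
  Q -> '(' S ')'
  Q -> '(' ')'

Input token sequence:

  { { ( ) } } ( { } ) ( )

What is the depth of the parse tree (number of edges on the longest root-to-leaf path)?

6

[S [Q { [S [Q { [S [Q ( )]] }]] }] [S [Q ( [S [Q { }]] )] [S [Q ( )]]]]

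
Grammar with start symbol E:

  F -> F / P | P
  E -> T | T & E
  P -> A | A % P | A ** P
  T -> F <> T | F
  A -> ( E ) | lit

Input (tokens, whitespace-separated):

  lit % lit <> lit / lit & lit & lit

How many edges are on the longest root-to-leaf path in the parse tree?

7

[E [T [F [P [A lit] % [P [A lit]]]] <> [T [F [F [P [A lit]]] / [P [A lit]]]]] & [E [T [F [P [A lit]]]] & [E [T [F [P [A lit]]]]]]]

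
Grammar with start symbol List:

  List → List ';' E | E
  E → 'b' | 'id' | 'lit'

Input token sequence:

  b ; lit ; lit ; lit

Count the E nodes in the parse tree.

[List [List [List [List [E b]] ; [E lit]] ; [E lit]] ; [E lit]]

4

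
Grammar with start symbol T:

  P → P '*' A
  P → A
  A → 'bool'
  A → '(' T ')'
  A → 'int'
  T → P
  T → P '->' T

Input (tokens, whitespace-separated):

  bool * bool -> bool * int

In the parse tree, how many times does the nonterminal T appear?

2

[T [P [P [A bool]] * [A bool]] -> [T [P [P [A bool]] * [A int]]]]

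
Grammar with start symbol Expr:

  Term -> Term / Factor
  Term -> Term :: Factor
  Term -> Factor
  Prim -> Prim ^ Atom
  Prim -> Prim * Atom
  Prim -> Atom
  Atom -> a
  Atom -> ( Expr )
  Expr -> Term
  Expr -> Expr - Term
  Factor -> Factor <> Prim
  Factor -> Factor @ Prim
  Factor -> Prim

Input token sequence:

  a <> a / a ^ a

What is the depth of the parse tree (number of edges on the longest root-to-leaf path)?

7

[Expr [Term [Term [Factor [Factor [Prim [Atom a]]] <> [Prim [Atom a]]]] / [Factor [Prim [Prim [Atom a]] ^ [Atom a]]]]]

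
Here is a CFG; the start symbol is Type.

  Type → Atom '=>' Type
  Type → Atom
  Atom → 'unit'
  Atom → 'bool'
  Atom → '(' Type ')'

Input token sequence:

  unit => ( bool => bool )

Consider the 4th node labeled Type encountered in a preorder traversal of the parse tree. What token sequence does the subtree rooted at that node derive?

bool

[Type [Atom unit] => [Type [Atom ( [Type [Atom bool] => [Type [Atom bool]]] )]]]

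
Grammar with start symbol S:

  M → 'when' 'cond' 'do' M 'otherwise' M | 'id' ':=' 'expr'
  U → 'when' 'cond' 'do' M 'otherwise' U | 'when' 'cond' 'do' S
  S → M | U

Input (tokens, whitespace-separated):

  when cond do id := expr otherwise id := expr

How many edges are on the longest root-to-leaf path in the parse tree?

3

[S [M when cond do [M id := expr] otherwise [M id := expr]]]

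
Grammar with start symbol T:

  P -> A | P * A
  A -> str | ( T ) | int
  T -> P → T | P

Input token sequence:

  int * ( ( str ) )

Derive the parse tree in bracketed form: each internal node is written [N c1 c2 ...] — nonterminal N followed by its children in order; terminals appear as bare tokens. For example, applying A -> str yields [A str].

T
P
P * A
A * A
int * A
int * ( T )
int * ( P )
int * ( A )
int * ( ( T ) )
int * ( ( P ) )
int * ( ( A ) )
int * ( ( str ) )

[T [P [P [A int]] * [A ( [T [P [A ( [T [P [A str]]] )]]] )]]]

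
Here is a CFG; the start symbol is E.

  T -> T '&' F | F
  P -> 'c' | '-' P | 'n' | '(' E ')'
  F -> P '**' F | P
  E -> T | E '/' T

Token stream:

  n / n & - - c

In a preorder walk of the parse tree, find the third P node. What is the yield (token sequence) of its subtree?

[E [E [T [F [P n]]]] / [T [T [F [P n]]] & [F [P - [P - [P c]]]]]]

- - c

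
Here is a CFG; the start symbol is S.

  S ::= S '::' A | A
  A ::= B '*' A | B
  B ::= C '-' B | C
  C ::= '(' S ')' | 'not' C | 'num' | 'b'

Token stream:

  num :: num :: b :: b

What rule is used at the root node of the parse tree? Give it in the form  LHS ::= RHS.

[S [S [S [S [A [B [C num]]]] :: [A [B [C num]]]] :: [A [B [C b]]]] :: [A [B [C b]]]]

S ::= S '::' A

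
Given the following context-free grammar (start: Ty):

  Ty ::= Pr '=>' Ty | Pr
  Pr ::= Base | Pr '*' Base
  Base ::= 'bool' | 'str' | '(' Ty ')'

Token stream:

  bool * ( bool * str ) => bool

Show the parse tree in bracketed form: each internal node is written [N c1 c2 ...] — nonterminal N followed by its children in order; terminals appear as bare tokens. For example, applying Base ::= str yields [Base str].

Ty
Pr => Ty
Pr * Base => Ty
Base * Base => Ty
bool * Base => Ty
bool * ( Ty ) => Ty
bool * ( Pr ) => Ty
bool * ( Pr * Base ) => Ty
bool * ( Base * Base ) => Ty
bool * ( bool * Base ) => Ty
bool * ( bool * str ) => Ty
bool * ( bool * str ) => Pr
bool * ( bool * str ) => Base
bool * ( bool * str ) => bool

[Ty [Pr [Pr [Base bool]] * [Base ( [Ty [Pr [Pr [Base bool]] * [Base str]]] )]] => [Ty [Pr [Base bool]]]]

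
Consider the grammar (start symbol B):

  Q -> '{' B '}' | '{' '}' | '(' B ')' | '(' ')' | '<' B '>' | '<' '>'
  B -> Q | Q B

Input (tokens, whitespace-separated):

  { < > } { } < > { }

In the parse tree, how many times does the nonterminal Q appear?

[B [Q { [B [Q < >]] }] [B [Q { }] [B [Q < >] [B [Q { }]]]]]

5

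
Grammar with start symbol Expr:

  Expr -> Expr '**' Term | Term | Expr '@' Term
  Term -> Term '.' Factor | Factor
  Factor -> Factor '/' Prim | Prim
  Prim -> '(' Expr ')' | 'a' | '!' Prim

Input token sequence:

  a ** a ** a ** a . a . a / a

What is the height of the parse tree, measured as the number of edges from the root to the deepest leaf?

[Expr [Expr [Expr [Expr [Term [Factor [Prim a]]]] ** [Term [Factor [Prim a]]]] ** [Term [Factor [Prim a]]]] ** [Term [Term [Term [Factor [Prim a]]] . [Factor [Prim a]]] . [Factor [Factor [Prim a]] / [Prim a]]]]

7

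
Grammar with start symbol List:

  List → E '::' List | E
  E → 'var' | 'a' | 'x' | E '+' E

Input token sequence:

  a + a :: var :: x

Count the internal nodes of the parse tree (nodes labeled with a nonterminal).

8

[List [E [E a] + [E a]] :: [List [E var] :: [List [E x]]]]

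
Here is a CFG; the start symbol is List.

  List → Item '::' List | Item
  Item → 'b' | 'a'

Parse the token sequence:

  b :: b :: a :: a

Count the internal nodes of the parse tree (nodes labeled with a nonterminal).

[List [Item b] :: [List [Item b] :: [List [Item a] :: [List [Item a]]]]]

8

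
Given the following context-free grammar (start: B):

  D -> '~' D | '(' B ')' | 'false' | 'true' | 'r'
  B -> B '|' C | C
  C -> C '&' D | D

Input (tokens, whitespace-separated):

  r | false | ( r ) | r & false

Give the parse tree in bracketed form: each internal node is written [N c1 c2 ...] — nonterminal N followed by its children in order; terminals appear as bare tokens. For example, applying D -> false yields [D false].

[B [B [B [B [C [D r]]] | [C [D false]]] | [C [D ( [B [C [D r]]] )]]] | [C [C [D r]] & [D false]]]

B
B | C
B | C | C
B | C | C | C
C | C | C | C
D | C | C | C
r | C | C | C
r | D | C | C
r | false | C | C
r | false | D | C
r | false | ( B ) | C
r | false | ( C ) | C
r | false | ( D ) | C
r | false | ( r ) | C
r | false | ( r ) | C & D
r | false | ( r ) | D & D
r | false | ( r ) | r & D
r | false | ( r ) | r & false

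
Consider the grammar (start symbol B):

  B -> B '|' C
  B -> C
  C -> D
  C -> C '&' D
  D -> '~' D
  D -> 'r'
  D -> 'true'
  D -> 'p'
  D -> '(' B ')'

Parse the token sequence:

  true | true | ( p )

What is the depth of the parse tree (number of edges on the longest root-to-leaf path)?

6

[B [B [B [C [D true]]] | [C [D true]]] | [C [D ( [B [C [D p]]] )]]]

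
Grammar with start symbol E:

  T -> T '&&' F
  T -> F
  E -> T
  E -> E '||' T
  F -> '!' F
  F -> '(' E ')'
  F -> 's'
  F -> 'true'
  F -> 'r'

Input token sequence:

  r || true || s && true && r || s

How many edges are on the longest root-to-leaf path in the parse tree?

[E [E [E [E [T [F r]]] || [T [F true]]] || [T [T [T [F s]] && [F true]] && [F r]]] || [T [F s]]]

6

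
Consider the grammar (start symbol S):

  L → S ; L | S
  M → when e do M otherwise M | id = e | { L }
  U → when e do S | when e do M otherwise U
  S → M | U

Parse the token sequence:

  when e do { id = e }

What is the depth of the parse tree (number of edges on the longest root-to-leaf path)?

[S [U when e do [S [M { [L [S [M id = e]]] }]]]]

7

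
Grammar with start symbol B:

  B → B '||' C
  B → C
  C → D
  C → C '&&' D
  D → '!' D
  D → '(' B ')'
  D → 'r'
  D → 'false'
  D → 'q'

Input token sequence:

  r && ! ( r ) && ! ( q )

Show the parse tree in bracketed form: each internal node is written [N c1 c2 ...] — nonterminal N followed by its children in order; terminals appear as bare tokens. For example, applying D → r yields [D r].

B
C
C && D
C && D && D
D && D && D
r && D && D
r && ! D && D
r && ! ( B ) && D
r && ! ( C ) && D
r && ! ( D ) && D
r && ! ( r ) && D
r && ! ( r ) && ! D
r && ! ( r ) && ! ( B )
r && ! ( r ) && ! ( C )
r && ! ( r ) && ! ( D )
r && ! ( r ) && ! ( q )

[B [C [C [C [D r]] && [D ! [D ( [B [C [D r]]] )]]] && [D ! [D ( [B [C [D q]]] )]]]]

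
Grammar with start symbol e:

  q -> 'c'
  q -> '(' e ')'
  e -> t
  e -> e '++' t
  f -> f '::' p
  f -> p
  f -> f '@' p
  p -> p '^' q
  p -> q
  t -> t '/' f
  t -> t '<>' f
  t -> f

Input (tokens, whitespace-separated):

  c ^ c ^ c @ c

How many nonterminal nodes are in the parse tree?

12

[e [t [f [f [p [p [p [q c]] ^ [q c]] ^ [q c]]] @ [p [q c]]]]]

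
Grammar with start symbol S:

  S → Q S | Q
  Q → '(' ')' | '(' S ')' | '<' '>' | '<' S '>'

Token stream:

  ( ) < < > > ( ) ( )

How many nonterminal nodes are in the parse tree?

10

[S [Q ( )] [S [Q < [S [Q < >]] >] [S [Q ( )] [S [Q ( )]]]]]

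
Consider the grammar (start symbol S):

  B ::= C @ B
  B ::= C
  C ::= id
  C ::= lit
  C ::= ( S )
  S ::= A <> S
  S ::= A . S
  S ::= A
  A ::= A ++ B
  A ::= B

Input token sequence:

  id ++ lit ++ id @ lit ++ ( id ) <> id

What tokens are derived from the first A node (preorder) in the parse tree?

[S [A [A [A [A [B [C id]]] ++ [B [C lit]]] ++ [B [C id] @ [B [C lit]]]] ++ [B [C ( [S [A [B [C id]]]] )]]] <> [S [A [B [C id]]]]]

id ++ lit ++ id @ lit ++ ( id )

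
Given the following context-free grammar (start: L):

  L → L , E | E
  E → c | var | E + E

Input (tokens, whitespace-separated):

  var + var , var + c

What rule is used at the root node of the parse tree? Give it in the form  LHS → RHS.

[L [L [E [E var] + [E var]]] , [E [E var] + [E c]]]

L → L , E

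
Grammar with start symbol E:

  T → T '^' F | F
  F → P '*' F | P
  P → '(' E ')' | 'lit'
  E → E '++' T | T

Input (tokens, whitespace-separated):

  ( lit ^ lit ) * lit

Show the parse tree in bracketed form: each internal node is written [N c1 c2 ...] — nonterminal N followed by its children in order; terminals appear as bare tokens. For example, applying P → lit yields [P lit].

E
T
F
P * F
( E ) * F
( T ) * F
( T ^ F ) * F
( F ^ F ) * F
( P ^ F ) * F
( lit ^ F ) * F
( lit ^ P ) * F
( lit ^ lit ) * F
( lit ^ lit ) * P
( lit ^ lit ) * lit

[E [T [F [P ( [E [T [T [F [P lit]]] ^ [F [P lit]]]] )] * [F [P lit]]]]]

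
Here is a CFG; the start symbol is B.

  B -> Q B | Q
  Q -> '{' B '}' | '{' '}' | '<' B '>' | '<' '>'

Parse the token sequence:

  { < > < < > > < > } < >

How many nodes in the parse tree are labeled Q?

6

[B [Q { [B [Q < >] [B [Q < [B [Q < >]] >] [B [Q < >]]]] }] [B [Q < >]]]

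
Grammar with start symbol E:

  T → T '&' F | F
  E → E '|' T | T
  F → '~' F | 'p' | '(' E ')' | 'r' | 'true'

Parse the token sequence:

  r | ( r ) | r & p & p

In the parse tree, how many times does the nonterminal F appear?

[E [E [E [T [F r]]] | [T [F ( [E [T [F r]]] )]]] | [T [T [T [F r]] & [F p]] & [F p]]]

6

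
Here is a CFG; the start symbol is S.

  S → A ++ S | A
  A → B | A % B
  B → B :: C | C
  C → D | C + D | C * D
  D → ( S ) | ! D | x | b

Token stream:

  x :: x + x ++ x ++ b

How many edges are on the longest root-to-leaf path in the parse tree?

[S [A [B [B [C [D x]]] :: [C [C [D x]] + [D x]]]] ++ [S [A [B [C [D x]]]] ++ [S [A [B [C [D b]]]]]]]

7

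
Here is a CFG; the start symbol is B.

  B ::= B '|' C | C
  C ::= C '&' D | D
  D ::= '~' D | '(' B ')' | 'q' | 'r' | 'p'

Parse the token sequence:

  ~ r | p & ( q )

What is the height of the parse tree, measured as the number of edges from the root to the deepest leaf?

6

[B [B [C [D ~ [D r]]]] | [C [C [D p]] & [D ( [B [C [D q]]] )]]]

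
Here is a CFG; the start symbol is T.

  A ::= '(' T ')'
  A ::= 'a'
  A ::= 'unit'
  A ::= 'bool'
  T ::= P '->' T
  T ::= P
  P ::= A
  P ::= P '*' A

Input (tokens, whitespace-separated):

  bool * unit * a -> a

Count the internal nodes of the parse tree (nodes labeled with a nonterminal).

10

[T [P [P [P [A bool]] * [A unit]] * [A a]] -> [T [P [A a]]]]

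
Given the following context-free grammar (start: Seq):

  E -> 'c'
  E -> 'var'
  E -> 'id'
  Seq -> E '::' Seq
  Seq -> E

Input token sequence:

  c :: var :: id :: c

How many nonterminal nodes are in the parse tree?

8

[Seq [E c] :: [Seq [E var] :: [Seq [E id] :: [Seq [E c]]]]]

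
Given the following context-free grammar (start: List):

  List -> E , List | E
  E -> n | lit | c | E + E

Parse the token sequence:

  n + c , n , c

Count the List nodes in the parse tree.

[List [E [E n] + [E c]] , [List [E n] , [List [E c]]]]

3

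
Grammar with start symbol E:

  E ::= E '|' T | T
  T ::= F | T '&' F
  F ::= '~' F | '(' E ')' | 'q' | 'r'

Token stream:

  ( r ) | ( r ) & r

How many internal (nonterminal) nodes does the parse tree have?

14

[E [E [T [F ( [E [T [F r]]] )]]] | [T [T [F ( [E [T [F r]]] )]] & [F r]]]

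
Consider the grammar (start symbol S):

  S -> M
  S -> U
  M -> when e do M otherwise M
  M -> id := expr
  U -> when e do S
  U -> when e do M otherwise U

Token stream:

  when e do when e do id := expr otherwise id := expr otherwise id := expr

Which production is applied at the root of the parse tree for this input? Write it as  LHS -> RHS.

S -> M

[S [M when e do [M when e do [M id := expr] otherwise [M id := expr]] otherwise [M id := expr]]]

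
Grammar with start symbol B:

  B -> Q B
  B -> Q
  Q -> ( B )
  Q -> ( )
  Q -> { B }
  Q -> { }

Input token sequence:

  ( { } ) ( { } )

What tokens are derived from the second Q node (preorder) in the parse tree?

{ }

[B [Q ( [B [Q { }]] )] [B [Q ( [B [Q { }]] )]]]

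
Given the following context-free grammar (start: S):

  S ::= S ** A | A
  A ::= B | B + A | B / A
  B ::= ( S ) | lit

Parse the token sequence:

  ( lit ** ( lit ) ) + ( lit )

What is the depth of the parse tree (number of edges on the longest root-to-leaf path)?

[S [A [B ( [S [S [A [B lit]]] ** [A [B ( [S [A [B lit]]] )]]] )] + [A [B ( [S [A [B lit]]] )]]]]

9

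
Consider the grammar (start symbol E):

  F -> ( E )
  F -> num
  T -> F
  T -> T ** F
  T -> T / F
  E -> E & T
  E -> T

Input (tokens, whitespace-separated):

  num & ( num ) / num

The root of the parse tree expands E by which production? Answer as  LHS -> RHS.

E -> E & T

[E [E [T [F num]]] & [T [T [F ( [E [T [F num]]] )]] / [F num]]]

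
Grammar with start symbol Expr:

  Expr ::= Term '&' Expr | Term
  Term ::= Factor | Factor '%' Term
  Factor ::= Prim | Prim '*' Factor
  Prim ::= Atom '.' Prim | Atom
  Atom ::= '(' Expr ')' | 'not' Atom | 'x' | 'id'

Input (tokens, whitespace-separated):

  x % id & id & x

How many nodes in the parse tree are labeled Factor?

4

[Expr [Term [Factor [Prim [Atom x]]] % [Term [Factor [Prim [Atom id]]]]] & [Expr [Term [Factor [Prim [Atom id]]]] & [Expr [Term [Factor [Prim [Atom x]]]]]]]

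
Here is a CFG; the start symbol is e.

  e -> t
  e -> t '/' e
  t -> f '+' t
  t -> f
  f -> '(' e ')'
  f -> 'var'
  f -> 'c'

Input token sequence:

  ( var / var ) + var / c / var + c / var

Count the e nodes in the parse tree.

[e [t [f ( [e [t [f var]] / [e [t [f var]]]] )] + [t [f var]]] / [e [t [f c]] / [e [t [f var] + [t [f c]]] / [e [t [f var]]]]]]

6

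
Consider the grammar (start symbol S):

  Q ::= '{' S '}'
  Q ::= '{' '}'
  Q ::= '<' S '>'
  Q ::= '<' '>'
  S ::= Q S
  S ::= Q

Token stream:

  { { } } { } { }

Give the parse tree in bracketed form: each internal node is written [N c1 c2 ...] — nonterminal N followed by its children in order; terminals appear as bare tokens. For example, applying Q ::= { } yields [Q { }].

S
Q S
{ S } S
{ Q } S
{ { } } S
{ { } } Q S
{ { } } { } S
{ { } } { } Q
{ { } } { } { }

[S [Q { [S [Q { }]] }] [S [Q { }] [S [Q { }]]]]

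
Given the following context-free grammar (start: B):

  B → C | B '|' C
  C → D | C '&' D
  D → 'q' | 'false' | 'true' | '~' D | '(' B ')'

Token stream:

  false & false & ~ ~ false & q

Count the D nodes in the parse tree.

[B [C [C [C [C [D false]] & [D false]] & [D ~ [D ~ [D false]]]] & [D q]]]

6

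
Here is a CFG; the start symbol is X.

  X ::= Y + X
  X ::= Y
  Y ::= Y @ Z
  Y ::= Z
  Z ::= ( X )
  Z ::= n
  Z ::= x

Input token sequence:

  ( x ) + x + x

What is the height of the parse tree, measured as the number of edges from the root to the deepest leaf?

6

[X [Y [Z ( [X [Y [Z x]]] )]] + [X [Y [Z x]] + [X [Y [Z x]]]]]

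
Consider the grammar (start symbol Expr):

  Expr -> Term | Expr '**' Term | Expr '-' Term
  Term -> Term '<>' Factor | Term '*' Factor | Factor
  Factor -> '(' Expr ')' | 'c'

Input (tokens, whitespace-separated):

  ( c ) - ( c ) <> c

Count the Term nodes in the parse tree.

5

[Expr [Expr [Term [Factor ( [Expr [Term [Factor c]]] )]]] - [Term [Term [Factor ( [Expr [Term [Factor c]]] )]] <> [Factor c]]]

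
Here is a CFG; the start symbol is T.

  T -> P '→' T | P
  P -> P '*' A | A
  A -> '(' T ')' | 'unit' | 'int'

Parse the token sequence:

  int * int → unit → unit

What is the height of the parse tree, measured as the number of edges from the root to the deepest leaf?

[T [P [P [A int]] * [A int]] → [T [P [A unit]] → [T [P [A unit]]]]]

5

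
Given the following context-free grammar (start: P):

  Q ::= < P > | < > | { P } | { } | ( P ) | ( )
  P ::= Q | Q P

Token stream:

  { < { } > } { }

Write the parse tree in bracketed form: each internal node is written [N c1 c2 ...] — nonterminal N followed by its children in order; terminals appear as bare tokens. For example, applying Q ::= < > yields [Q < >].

P
Q P
{ P } P
{ Q } P
{ < P > } P
{ < Q > } P
{ < { } > } P
{ < { } > } Q
{ < { } > } { }

[P [Q { [P [Q < [P [Q { }]] >]] }] [P [Q { }]]]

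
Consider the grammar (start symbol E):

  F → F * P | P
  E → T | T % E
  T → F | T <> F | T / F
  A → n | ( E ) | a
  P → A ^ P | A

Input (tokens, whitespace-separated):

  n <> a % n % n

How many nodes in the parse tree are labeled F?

4

[E [T [T [F [P [A n]]]] <> [F [P [A a]]]] % [E [T [F [P [A n]]]] % [E [T [F [P [A n]]]]]]]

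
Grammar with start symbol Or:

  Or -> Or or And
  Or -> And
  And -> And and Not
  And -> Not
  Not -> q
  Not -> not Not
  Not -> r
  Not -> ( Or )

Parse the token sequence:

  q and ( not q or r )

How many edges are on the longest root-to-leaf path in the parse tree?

[Or [And [And [Not q]] and [Not ( [Or [Or [And [Not not [Not q]]]] or [And [Not r]]] )]]]

8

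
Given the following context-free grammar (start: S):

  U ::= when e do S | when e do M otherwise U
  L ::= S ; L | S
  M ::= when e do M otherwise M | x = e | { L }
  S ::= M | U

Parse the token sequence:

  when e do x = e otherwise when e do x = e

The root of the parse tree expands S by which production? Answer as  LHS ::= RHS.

[S [U when e do [M x = e] otherwise [U when e do [S [M x = e]]]]]

S ::= U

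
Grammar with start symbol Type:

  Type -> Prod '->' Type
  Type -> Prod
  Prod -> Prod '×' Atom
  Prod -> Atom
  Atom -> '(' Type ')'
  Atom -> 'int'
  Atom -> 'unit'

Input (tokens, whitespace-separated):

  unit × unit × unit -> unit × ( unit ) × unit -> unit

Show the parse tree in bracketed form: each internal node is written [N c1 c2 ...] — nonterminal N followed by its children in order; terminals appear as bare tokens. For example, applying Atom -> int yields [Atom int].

Type
Prod -> Type
Prod × Atom -> Type
Prod × Atom × Atom -> Type
Atom × Atom × Atom -> Type
unit × Atom × Atom -> Type
unit × unit × Atom -> Type
unit × unit × unit -> Type
unit × unit × unit -> Prod -> Type
unit × unit × unit -> Prod × Atom -> Type
unit × unit × unit -> Prod × Atom × Atom -> Type
unit × unit × unit -> Atom × Atom × Atom -> Type
unit × unit × unit -> unit × Atom × Atom -> Type
unit × unit × unit -> unit × ( Type ) × Atom -> Type
unit × unit × unit -> unit × ( Prod ) × Atom -> Type
unit × unit × unit -> unit × ( Atom ) × Atom -> Type
unit × unit × unit -> unit × ( unit ) × Atom -> Type
unit × unit × unit -> unit × ( unit ) × unit -> Type
unit × unit × unit -> unit × ( unit ) × unit -> Prod
unit × unit × unit -> unit × ( unit ) × unit -> Atom
unit × unit × unit -> unit × ( unit ) × unit -> unit

[Type [Prod [Prod [Prod [Atom unit]] × [Atom unit]] × [Atom unit]] -> [Type [Prod [Prod [Prod [Atom unit]] × [Atom ( [Type [Prod [Atom unit]]] )]] × [Atom unit]] -> [Type [Prod [Atom unit]]]]]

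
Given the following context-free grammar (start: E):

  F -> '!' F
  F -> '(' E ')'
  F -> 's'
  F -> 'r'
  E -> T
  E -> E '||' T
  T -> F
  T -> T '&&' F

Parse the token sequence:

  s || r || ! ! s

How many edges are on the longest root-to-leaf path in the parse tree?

5

[E [E [E [T [F s]]] || [T [F r]]] || [T [F ! [F ! [F s]]]]]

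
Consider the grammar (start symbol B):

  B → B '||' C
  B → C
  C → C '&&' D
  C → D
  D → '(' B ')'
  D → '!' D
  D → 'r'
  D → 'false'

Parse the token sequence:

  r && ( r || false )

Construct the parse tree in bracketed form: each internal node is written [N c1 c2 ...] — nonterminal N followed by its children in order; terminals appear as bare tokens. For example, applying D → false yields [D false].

[B [C [C [D r]] && [D ( [B [B [C [D r]]] || [C [D false]]] )]]]

B
C
C && D
D && D
r && D
r && ( B )
r && ( B || C )
r && ( C || C )
r && ( D || C )
r && ( r || C )
r && ( r || D )
r && ( r || false )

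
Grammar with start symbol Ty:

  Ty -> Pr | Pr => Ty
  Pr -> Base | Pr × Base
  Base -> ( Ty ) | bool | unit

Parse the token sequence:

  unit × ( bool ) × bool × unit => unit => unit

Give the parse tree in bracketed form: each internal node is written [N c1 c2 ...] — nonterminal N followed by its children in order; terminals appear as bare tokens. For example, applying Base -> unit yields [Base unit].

Ty
Pr => Ty
Pr × Base => Ty
Pr × Base × Base => Ty
Pr × Base × Base × Base => Ty
Base × Base × Base × Base => Ty
unit × Base × Base × Base => Ty
unit × ( Ty ) × Base × Base => Ty
unit × ( Pr ) × Base × Base => Ty
unit × ( Base ) × Base × Base => Ty
unit × ( bool ) × Base × Base => Ty
unit × ( bool ) × bool × Base => Ty
unit × ( bool ) × bool × unit => Ty
unit × ( bool ) × bool × unit => Pr => Ty
unit × ( bool ) × bool × unit => Base => Ty
unit × ( bool ) × bool × unit => unit => Ty
unit × ( bool ) × bool × unit => unit => Pr
unit × ( bool ) × bool × unit => unit => Base
unit × ( bool ) × bool × unit => unit => unit

[Ty [Pr [Pr [Pr [Pr [Base unit]] × [Base ( [Ty [Pr [Base bool]]] )]] × [Base bool]] × [Base unit]] => [Ty [Pr [Base unit]] => [Ty [Pr [Base unit]]]]]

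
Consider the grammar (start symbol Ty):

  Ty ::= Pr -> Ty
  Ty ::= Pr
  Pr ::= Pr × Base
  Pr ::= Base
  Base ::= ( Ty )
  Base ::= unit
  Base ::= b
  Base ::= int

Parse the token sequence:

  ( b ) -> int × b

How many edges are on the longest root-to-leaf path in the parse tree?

6

[Ty [Pr [Base ( [Ty [Pr [Base b]]] )]] -> [Ty [Pr [Pr [Base int]] × [Base b]]]]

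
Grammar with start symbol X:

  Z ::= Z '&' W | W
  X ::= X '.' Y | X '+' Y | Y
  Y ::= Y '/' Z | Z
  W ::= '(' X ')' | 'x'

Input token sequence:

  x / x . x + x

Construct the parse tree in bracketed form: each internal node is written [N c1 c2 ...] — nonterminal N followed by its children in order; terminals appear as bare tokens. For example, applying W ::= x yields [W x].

[X [X [X [Y [Y [Z [W x]]] / [Z [W x]]]] . [Y [Z [W x]]]] + [Y [Z [W x]]]]

X
X + Y
X . Y + Y
Y . Y + Y
Y / Z . Y + Y
Z / Z . Y + Y
W / Z . Y + Y
x / Z . Y + Y
x / W . Y + Y
x / x . Y + Y
x / x . Z + Y
x / x . W + Y
x / x . x + Y
x / x . x + Z
x / x . x + W
x / x . x + x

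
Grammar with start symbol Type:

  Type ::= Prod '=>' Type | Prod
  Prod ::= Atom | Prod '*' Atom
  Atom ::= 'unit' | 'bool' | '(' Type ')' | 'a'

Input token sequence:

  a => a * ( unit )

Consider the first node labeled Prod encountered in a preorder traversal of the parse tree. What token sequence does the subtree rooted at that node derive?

a

[Type [Prod [Atom a]] => [Type [Prod [Prod [Atom a]] * [Atom ( [Type [Prod [Atom unit]]] )]]]]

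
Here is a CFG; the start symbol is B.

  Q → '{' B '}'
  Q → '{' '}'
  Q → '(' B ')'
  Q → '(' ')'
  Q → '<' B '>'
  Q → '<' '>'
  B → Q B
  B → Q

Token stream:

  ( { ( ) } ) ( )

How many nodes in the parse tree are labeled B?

[B [Q ( [B [Q { [B [Q ( )]] }]] )] [B [Q ( )]]]

4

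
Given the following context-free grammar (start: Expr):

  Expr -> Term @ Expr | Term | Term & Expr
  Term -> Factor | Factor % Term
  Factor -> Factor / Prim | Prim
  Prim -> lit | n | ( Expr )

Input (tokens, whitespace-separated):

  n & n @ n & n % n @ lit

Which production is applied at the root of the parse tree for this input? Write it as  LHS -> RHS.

Expr -> Term & Expr

[Expr [Term [Factor [Prim n]]] & [Expr [Term [Factor [Prim n]]] @ [Expr [Term [Factor [Prim n]]] & [Expr [Term [Factor [Prim n]] % [Term [Factor [Prim n]]]] @ [Expr [Term [Factor [Prim lit]]]]]]]]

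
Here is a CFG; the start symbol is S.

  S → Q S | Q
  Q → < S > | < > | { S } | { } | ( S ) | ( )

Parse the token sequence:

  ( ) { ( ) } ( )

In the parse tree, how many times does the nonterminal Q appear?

4

[S [Q ( )] [S [Q { [S [Q ( )]] }] [S [Q ( )]]]]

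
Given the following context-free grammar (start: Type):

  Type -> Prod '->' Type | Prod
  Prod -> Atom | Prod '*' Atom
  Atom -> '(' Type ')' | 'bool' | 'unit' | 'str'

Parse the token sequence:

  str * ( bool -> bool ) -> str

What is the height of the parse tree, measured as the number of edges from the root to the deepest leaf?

7

[Type [Prod [Prod [Atom str]] * [Atom ( [Type [Prod [Atom bool]] -> [Type [Prod [Atom bool]]]] )]] -> [Type [Prod [Atom str]]]]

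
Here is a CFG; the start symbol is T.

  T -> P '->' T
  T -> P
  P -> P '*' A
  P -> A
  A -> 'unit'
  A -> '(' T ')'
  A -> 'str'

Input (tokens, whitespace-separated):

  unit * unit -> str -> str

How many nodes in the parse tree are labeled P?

[T [P [P [A unit]] * [A unit]] -> [T [P [A str]] -> [T [P [A str]]]]]

4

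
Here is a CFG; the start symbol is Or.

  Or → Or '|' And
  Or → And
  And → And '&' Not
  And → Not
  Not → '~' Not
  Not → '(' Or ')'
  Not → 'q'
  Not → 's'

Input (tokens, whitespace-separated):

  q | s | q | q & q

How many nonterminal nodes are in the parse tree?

14

[Or [Or [Or [Or [And [Not q]]] | [And [Not s]]] | [And [Not q]]] | [And [And [Not q]] & [Not q]]]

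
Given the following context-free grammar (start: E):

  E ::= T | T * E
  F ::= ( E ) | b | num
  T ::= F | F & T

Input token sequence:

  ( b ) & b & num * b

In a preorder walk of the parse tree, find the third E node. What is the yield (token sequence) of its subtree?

[E [T [F ( [E [T [F b]]] )] & [T [F b] & [T [F num]]]] * [E [T [F b]]]]

b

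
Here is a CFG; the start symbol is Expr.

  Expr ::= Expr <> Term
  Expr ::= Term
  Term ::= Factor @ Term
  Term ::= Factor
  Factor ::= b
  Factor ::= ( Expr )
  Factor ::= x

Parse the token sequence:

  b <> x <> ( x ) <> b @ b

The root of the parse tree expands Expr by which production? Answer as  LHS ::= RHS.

[Expr [Expr [Expr [Expr [Term [Factor b]]] <> [Term [Factor x]]] <> [Term [Factor ( [Expr [Term [Factor x]]] )]]] <> [Term [Factor b] @ [Term [Factor b]]]]

Expr ::= Expr <> Term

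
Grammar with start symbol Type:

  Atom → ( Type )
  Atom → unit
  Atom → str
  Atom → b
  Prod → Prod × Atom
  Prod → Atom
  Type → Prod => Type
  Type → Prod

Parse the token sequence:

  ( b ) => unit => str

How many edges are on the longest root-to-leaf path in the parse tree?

6

[Type [Prod [Atom ( [Type [Prod [Atom b]]] )]] => [Type [Prod [Atom unit]] => [Type [Prod [Atom str]]]]]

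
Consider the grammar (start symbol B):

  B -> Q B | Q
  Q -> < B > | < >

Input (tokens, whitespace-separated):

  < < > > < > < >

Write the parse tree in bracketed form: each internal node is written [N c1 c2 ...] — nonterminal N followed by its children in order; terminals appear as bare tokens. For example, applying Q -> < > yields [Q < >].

B
Q B
< B > B
< Q > B
< < > > B
< < > > Q B
< < > > < > B
< < > > < > Q
< < > > < > < >

[B [Q < [B [Q < >]] >] [B [Q < >] [B [Q < >]]]]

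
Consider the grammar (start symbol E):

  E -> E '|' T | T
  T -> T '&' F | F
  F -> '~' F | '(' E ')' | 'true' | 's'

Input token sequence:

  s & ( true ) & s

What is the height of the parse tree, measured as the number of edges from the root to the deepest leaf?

[E [T [T [T [F s]] & [F ( [E [T [F true]]] )]] & [F s]]]

7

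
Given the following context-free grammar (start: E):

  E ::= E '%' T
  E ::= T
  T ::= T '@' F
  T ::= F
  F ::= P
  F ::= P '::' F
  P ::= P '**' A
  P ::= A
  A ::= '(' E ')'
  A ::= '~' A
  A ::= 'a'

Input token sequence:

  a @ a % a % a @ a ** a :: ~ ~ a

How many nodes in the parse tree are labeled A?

[E [E [E [T [T [F [P [A a]]]] @ [F [P [A a]]]]] % [T [F [P [A a]]]]] % [T [T [F [P [A a]]]] @ [F [P [P [A a]] ** [A a]] :: [F [P [A ~ [A ~ [A a]]]]]]]]

9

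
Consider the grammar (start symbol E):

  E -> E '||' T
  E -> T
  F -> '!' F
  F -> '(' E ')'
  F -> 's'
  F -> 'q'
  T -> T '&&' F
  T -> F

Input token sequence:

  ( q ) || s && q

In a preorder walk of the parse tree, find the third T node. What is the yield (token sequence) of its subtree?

s && q

[E [E [T [F ( [E [T [F q]]] )]]] || [T [T [F s]] && [F q]]]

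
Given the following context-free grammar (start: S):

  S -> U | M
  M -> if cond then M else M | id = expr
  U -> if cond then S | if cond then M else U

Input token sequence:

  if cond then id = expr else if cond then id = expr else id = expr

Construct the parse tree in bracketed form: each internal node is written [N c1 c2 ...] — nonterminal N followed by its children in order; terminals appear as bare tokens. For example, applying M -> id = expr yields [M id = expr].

S
M
if cond then M else M
if cond then id = expr else M
if cond then id = expr else if cond then M else M
if cond then id = expr else if cond then id = expr else M
if cond then id = expr else if cond then id = expr else id = expr

[S [M if cond then [M id = expr] else [M if cond then [M id = expr] else [M id = expr]]]]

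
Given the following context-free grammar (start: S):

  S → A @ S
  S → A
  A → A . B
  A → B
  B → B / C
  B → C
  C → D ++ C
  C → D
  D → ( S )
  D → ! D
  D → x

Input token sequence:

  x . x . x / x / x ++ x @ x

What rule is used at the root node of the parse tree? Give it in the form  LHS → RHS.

S → A @ S

[S [A [A [A [B [C [D x]]]] . [B [C [D x]]]] . [B [B [B [C [D x]]] / [C [D x]]] / [C [D x] ++ [C [D x]]]]] @ [S [A [B [C [D x]]]]]]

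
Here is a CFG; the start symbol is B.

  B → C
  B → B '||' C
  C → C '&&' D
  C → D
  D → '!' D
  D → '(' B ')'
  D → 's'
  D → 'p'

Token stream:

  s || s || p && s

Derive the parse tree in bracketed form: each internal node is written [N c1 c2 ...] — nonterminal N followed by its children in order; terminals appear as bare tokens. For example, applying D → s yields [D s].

[B [B [B [C [D s]]] || [C [D s]]] || [C [C [D p]] && [D s]]]

B
B || C
B || C || C
C || C || C
D || C || C
s || C || C
s || D || C
s || s || C
s || s || C && D
s || s || D && D
s || s || p && D
s || s || p && s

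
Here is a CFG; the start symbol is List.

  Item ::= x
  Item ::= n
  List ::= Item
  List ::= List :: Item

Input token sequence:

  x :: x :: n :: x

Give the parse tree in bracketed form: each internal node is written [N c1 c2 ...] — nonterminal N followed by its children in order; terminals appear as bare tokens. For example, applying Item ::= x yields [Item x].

List
List :: Item
List :: Item :: Item
List :: Item :: Item :: Item
Item :: Item :: Item :: Item
x :: Item :: Item :: Item
x :: x :: Item :: Item
x :: x :: n :: Item
x :: x :: n :: x

[List [List [List [List [Item x]] :: [Item x]] :: [Item n]] :: [Item x]]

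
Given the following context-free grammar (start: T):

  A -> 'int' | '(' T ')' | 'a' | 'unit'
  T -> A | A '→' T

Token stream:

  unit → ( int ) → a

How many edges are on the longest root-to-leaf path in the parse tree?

5

[T [A unit] → [T [A ( [T [A int]] )] → [T [A a]]]]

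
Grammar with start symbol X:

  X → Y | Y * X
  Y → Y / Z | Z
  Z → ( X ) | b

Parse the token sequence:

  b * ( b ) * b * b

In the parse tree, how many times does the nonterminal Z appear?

[X [Y [Z b]] * [X [Y [Z ( [X [Y [Z b]]] )]] * [X [Y [Z b]] * [X [Y [Z b]]]]]]

5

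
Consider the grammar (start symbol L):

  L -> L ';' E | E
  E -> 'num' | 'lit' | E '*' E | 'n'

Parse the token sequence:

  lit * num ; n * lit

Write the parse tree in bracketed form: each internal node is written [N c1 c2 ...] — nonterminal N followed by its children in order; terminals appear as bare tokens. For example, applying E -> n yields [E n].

L
L ; E
E ; E
E * E ; E
lit * E ; E
lit * num ; E
lit * num ; E * E
lit * num ; n * E
lit * num ; n * lit

[L [L [E [E lit] * [E num]]] ; [E [E n] * [E lit]]]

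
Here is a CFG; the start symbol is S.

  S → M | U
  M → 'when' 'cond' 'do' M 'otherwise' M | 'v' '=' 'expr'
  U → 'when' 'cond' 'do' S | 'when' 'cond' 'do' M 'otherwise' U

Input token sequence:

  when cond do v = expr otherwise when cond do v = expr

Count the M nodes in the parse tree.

[S [U when cond do [M v = expr] otherwise [U when cond do [S [M v = expr]]]]]

2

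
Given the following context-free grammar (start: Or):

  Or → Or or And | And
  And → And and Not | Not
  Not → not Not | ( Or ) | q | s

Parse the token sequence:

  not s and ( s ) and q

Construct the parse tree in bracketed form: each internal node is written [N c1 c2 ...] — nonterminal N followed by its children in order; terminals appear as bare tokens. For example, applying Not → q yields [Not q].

[Or [And [And [And [Not not [Not s]]] and [Not ( [Or [And [Not s]]] )]] and [Not q]]]

Or
And
And and Not
And and Not and Not
Not and Not and Not
not Not and Not and Not
not s and Not and Not
not s and ( Or ) and Not
not s and ( And ) and Not
not s and ( Not ) and Not
not s and ( s ) and Not
not s and ( s ) and q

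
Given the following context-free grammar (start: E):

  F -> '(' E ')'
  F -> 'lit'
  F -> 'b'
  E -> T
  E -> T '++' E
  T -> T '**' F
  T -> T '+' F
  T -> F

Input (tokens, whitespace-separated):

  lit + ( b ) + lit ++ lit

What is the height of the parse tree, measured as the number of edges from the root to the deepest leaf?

7

[E [T [T [T [F lit]] + [F ( [E [T [F b]]] )]] + [F lit]] ++ [E [T [F lit]]]]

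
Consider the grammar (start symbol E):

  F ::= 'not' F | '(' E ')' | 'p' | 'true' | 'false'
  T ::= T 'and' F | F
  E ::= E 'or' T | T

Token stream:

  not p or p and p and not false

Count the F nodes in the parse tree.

6

[E [E [T [F not [F p]]]] or [T [T [T [F p]] and [F p]] and [F not [F false]]]]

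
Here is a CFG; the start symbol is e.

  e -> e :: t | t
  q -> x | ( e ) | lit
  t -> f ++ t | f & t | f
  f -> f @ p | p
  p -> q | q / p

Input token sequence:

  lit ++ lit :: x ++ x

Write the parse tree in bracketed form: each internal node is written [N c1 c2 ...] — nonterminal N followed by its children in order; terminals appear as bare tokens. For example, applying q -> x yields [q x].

e
e :: t
t :: t
f ++ t :: t
p ++ t :: t
q ++ t :: t
lit ++ t :: t
lit ++ f :: t
lit ++ p :: t
lit ++ q :: t
lit ++ lit :: t
lit ++ lit :: f ++ t
lit ++ lit :: p ++ t
lit ++ lit :: q ++ t
lit ++ lit :: x ++ t
lit ++ lit :: x ++ f
lit ++ lit :: x ++ p
lit ++ lit :: x ++ q
lit ++ lit :: x ++ x

[e [e [t [f [p [q lit]]] ++ [t [f [p [q lit]]]]]] :: [t [f [p [q x]]] ++ [t [f [p [q x]]]]]]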